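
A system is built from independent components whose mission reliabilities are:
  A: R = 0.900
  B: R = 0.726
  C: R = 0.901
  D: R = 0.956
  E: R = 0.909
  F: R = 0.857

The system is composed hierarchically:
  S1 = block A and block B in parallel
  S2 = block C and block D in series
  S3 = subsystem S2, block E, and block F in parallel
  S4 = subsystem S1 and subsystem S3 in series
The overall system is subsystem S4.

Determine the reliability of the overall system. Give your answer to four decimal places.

0.9708

Parallel (A and B): 1 − (1 − 0.900000)(1 − 0.726000) = 0.972600
Series (C and D): 0.901000 × 0.956000 = 0.861356
Parallel ([0.861356], E, and F): 1 − (1 − 0.861356)(1 − 0.909000)(1 − 0.857000) = 0.998196
Series ([0.972600] and [0.998196]): 0.972600 × 0.998196 = 0.9708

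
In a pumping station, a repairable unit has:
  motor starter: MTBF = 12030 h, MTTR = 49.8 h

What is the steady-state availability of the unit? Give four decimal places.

A(motor starter) = MTBF/(MTBF+MTTR) = 12030/(12030+49.8) = 0.9959

0.9959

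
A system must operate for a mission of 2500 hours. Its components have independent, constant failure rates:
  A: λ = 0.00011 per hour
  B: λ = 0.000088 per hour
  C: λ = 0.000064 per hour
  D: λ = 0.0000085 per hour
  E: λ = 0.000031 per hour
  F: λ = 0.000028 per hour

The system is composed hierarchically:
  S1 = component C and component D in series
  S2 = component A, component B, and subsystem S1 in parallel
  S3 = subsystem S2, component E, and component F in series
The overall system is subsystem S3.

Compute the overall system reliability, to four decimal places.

0.8561

R(A) = exp(−0.00011 × 2500) = 0.759572
R(B) = exp(−0.000088 × 2500) = 0.802519
R(C) = exp(−0.000064 × 2500) = 0.852144
R(D) = exp(−0.0000085 × 2500) = 0.978974
R(E) = exp(−0.000031 × 2500) = 0.925427
R(F) = exp(−0.000028 × 2500) = 0.932394
Series (C and D): 0.852144 × 0.978974 = 0.834227
Parallel (A, B, and [0.834227]): 1 − (1 − 0.759572)(1 − 0.802519)(1 − 0.834227) = 0.992129
Series ([0.992129], E, and F): 0.992129 × 0.925427 × 0.932394 = 0.8561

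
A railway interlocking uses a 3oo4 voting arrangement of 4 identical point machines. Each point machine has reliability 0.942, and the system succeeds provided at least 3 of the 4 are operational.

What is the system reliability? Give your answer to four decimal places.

R = Σ_{i=3}^{4} C(4,i) p^i (1−p)^{4−i} with p = 0.942
C(4,3)·0.942^3·0.058^1 = 0.193928
C(4,4)·0.942^4·0.058^0 = 0.787415
Sum = 0.9813

0.9813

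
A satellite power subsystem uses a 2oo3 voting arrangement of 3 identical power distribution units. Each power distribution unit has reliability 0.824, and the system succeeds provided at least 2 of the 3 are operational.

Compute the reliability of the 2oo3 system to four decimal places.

R = Σ_{i=2}^{3} C(3,i) p^i (1−p)^{3−i} with p = 0.824
C(3,2)·0.824^2·0.176^1 = 0.358499
C(3,3)·0.824^3·0.176^0 = 0.559476
Sum = 0.9180

0.9180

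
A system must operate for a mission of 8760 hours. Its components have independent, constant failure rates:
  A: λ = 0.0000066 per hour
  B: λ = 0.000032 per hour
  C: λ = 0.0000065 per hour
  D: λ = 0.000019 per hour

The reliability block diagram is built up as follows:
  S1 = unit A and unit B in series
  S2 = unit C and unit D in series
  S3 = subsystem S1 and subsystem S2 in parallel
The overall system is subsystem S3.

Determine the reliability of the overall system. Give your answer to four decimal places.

0.9426

R(A) = exp(−0.0000066 × 8760) = 0.943824
R(B) = exp(−0.000032 × 8760) = 0.755542
R(C) = exp(−0.0000065 × 8760) = 0.944651
R(D) = exp(−0.000019 × 8760) = 0.846674
Series (A and B): 0.943824 × 0.755542 = 0.713099
Series (C and D): 0.944651 × 0.846674 = 0.799811
Parallel ([0.713099] and [0.799811]): 1 − (1 − 0.713099)(1 − 0.799811) = 0.9426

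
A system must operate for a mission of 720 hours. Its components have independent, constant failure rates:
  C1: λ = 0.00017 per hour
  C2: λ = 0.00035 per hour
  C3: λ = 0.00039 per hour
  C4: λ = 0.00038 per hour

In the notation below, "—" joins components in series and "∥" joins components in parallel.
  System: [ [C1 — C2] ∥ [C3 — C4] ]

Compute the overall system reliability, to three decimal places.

R(C1) = exp(−0.00017 × 720) = 0.88479
R(C2) = exp(−0.00035 × 720) = 0.77724
R(C3) = exp(−0.00039 × 720) = 0.75518
R(C4) = exp(−0.00038 × 720) = 0.76064
Series (C1 and C2): 0.88479 × 0.77724 = 0.68769
Series (C3 and C4): 0.75518 × 0.76064 = 0.57442
Parallel ([0.68769] and [0.57442]): 1 − (1 − 0.68769)(1 − 0.57442) = 0.867

0.867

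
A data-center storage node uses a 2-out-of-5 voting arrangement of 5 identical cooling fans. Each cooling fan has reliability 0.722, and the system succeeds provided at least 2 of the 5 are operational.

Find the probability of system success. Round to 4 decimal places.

0.9768

R = Σ_{i=2}^{5} C(5,i) p^i (1−p)^{5−i} with p = 0.722
C(5,2)·0.722^2·0.278^3 = 0.111998
C(5,3)·0.722^3·0.278^2 = 0.290872
C(5,4)·0.722^4·0.278^1 = 0.377714
C(5,5)·0.722^5·0.278^0 = 0.196194
Sum = 0.9768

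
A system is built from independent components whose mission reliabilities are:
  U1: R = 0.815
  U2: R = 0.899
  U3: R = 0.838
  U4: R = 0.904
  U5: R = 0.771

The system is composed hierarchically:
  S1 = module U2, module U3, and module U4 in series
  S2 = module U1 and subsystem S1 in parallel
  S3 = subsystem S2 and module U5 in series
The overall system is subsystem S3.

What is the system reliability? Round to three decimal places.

0.726

Series (U2, U3, and U4): 0.89900 × 0.83800 × 0.90400 = 0.68104
Parallel (U1 and [0.68104]): 1 − (1 − 0.81500)(1 − 0.68104) = 0.94099
Series ([0.94099] and U5): 0.94099 × 0.77100 = 0.726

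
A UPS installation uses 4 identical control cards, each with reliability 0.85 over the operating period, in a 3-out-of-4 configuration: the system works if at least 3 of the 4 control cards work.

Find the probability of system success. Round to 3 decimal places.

R = Σ_{i=3}^{4} C(4,i) p^i (1−p)^{4−i} with p = 0.85
C(4,3)·0.85^3·0.15^1 = 0.36848
C(4,4)·0.85^4·0.15^0 = 0.52201
Sum = 0.890

0.890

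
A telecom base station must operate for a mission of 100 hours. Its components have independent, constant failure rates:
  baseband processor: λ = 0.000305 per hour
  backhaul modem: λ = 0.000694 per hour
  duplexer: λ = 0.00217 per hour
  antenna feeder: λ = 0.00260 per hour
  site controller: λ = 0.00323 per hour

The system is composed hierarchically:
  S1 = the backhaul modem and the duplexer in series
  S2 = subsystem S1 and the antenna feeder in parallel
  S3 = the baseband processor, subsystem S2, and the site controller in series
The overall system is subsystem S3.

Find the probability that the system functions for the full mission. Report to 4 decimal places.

0.6622

R(baseband processor) = exp(−0.000305 × 100) = 0.969960
R(backhaul modem) = exp(−0.000694 × 100) = 0.932953
R(duplexer) = exp(−0.00217 × 100) = 0.804930
R(antenna feeder) = exp(−0.00260 × 100) = 0.771052
R(site controller) = exp(−0.00323 × 100) = 0.723974
Series (backhaul modem and duplexer): 0.932953 × 0.804930 = 0.750962
Parallel ([0.750962] and antenna feeder): 1 − (1 − 0.750962)(1 − 0.771052) = 0.942983
Series (baseband processor, [0.942983], and site controller): 0.969960 × 0.942983 × 0.723974 = 0.6622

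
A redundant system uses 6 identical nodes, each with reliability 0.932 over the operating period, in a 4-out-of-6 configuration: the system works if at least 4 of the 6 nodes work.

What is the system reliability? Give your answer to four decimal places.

R = Σ_{i=4}^{6} C(6,i) p^i (1−p)^{6−i} with p = 0.932
C(6,4)·0.932^4·0.068^2 = 0.052333
C(6,5)·0.932^5·0.068^1 = 0.286906
C(6,6)·0.932^6·0.068^0 = 0.655383
Sum = 0.9946

0.9946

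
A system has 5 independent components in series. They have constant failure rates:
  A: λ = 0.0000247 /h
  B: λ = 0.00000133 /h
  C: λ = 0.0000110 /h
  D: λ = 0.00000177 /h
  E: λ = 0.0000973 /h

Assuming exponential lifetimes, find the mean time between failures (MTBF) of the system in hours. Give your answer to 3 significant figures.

7350

Series of exponential components: λ_sys = Σ λ_i
λ_sys = 0.0000247 + 0.00000133 + 0.0000110 + 0.00000177 + 0.0000973 = 1.3610e-04 /h
MTBF = 1 / λ_sys = 7350 h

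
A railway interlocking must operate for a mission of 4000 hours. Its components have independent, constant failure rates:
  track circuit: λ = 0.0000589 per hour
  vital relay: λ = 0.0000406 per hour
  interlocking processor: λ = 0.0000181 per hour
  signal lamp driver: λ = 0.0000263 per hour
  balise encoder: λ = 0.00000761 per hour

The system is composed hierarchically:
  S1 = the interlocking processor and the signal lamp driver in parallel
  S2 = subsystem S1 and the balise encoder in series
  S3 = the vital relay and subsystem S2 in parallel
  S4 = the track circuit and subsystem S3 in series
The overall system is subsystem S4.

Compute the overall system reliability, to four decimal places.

R(track circuit) = exp(−0.0000589 × 4000) = 0.790097
R(vital relay) = exp(−0.0000406 × 4000) = 0.850101
R(interlocking processor) = exp(−0.0000181 × 4000) = 0.930159
R(signal lamp driver) = exp(−0.0000263 × 4000) = 0.900144
R(balise encoder) = exp(−0.00000761 × 4000) = 0.970019
Parallel (interlocking processor and signal lamp driver): 1 − (1 − 0.930159)(1 − 0.900144) = 0.993026
Series ([0.993026] and balise encoder): 0.993026 × 0.970019 = 0.963254
Parallel (vital relay and [0.963254]): 1 − (1 − 0.850101)(1 − 0.963254) = 0.994492
Series (track circuit and [0.994492]): 0.790097 × 0.994492 = 0.7857

0.7857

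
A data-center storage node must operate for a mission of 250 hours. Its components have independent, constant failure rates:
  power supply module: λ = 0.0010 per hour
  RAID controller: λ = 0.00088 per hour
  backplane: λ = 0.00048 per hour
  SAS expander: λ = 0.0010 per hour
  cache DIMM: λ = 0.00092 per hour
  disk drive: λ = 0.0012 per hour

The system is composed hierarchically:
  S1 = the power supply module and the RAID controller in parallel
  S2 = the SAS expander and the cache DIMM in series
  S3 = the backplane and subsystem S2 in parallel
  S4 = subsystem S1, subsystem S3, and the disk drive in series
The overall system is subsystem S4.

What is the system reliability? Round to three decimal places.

0.678

R(power supply module) = exp(−0.0010 × 250) = 0.77880
R(RAID controller) = exp(−0.00088 × 250) = 0.80252
R(backplane) = exp(−0.00048 × 250) = 0.88692
R(SAS expander) = exp(−0.0010 × 250) = 0.77880
R(cache DIMM) = exp(−0.00092 × 250) = 0.79453
R(disk drive) = exp(−0.0012 × 250) = 0.74082
Parallel (power supply module and RAID controller): 1 − (1 − 0.77880)(1 − 0.80252) = 0.95632
Series (SAS expander and cache DIMM): 0.77880 × 0.79453 = 0.61878
Parallel (backplane and [0.61878]): 1 − (1 − 0.88692)(1 − 0.61878) = 0.95689
Series ([0.95632], [0.95689], and disk drive): 0.95632 × 0.95689 × 0.74082 = 0.678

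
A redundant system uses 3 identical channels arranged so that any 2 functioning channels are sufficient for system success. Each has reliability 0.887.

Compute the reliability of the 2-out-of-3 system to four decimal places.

0.9646

R = Σ_{i=2}^{3} C(3,i) p^i (1−p)^{3−i} with p = 0.887
C(3,2)·0.887^2·0.113^1 = 0.266715
C(3,3)·0.887^3·0.113^0 = 0.697864
Sum = 0.9646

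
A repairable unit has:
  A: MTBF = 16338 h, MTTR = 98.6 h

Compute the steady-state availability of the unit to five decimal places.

A(A) = MTBF/(MTBF+MTTR) = 16338/(16338+98.6) = 0.99400

0.99400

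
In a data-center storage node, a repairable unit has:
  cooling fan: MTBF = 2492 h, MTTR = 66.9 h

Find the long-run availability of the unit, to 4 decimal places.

A(cooling fan) = MTBF/(MTBF+MTTR) = 2492/(2492+66.9) = 0.9739

0.9739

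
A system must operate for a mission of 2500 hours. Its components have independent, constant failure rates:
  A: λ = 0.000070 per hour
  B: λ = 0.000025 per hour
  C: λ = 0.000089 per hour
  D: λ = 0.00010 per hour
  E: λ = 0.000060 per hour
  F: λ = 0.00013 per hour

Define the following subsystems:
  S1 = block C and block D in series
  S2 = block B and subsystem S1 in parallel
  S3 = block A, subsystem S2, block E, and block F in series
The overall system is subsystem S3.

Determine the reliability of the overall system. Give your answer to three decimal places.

R(A) = exp(−0.000070 × 2500) = 0.83946
R(B) = exp(−0.000025 × 2500) = 0.93941
R(C) = exp(−0.000089 × 2500) = 0.80052
R(D) = exp(−0.00010 × 2500) = 0.77880
R(E) = exp(−0.000060 × 2500) = 0.86071
R(F) = exp(−0.00013 × 2500) = 0.72253
Series (C and D): 0.80052 × 0.77880 = 0.62344
Parallel (B and [0.62344]): 1 − (1 − 0.93941)(1 − 0.62344) = 0.97718
Series (A, [0.97718], E, and F): 0.83946 × 0.97718 × 0.86071 × 0.72253 = 0.510

0.510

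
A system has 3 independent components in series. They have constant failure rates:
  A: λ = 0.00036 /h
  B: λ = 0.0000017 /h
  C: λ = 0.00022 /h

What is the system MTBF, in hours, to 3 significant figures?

Series of exponential components: λ_sys = Σ λ_i
λ_sys = 0.00036 + 0.0000017 + 0.00022 = 5.8170e-04 /h
MTBF = 1 / λ_sys = 1720 h

1720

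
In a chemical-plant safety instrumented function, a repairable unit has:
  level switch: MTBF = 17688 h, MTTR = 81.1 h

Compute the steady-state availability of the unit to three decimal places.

A(level switch) = MTBF/(MTBF+MTTR) = 17688/(17688+81.1) = 0.995

0.995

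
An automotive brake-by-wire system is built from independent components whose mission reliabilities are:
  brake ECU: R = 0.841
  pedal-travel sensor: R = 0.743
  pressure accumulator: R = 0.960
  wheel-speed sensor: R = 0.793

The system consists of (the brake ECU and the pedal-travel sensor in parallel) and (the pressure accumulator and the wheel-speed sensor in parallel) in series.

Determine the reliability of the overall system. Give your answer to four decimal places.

Parallel (brake ECU and pedal-travel sensor): 1 − (1 − 0.841000)(1 − 0.743000) = 0.959137
Parallel (pressure accumulator and wheel-speed sensor): 1 − (1 − 0.960000)(1 − 0.793000) = 0.991720
Series ([0.959137] and [0.991720]): 0.959137 × 0.991720 = 0.9512

0.9512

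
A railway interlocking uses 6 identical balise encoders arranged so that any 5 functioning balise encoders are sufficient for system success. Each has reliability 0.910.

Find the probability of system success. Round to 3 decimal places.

R = Σ_{i=5}^{6} C(6,i) p^i (1−p)^{6−i} with p = 0.910
C(6,5)·0.910^5·0.090^1 = 0.33698
C(6,6)·0.910^6·0.090^0 = 0.56787
Sum = 0.905

0.905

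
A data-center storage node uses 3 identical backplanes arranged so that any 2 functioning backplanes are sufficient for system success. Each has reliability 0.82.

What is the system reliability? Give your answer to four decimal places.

R = Σ_{i=2}^{3} C(3,i) p^i (1−p)^{3−i} with p = 0.82
C(3,2)·0.82^2·0.18^1 = 0.363096
C(3,3)·0.82^3·0.18^0 = 0.551368
Sum = 0.9145

0.9145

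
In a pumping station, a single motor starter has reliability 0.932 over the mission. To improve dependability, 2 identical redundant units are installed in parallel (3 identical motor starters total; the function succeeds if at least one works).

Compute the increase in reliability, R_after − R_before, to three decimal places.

R_before = 0.932
R_after = 1 − (1 − 0.932)^3 = 1.000
ΔR = 1.000 − 0.932 = 0.068

0.068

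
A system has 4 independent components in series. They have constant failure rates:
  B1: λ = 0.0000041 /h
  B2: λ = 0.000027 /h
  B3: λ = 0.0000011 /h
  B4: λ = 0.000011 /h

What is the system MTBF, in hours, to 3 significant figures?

Series of exponential components: λ_sys = Σ λ_i
λ_sys = 0.0000041 + 0.000027 + 0.0000011 + 0.000011 = 4.3200e-05 /h
MTBF = 1 / λ_sys = 23100 h

23100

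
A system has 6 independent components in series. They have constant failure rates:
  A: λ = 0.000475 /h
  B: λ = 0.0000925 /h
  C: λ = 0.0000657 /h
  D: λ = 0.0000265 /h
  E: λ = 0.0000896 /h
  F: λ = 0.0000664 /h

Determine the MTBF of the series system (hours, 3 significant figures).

Series of exponential components: λ_sys = Σ λ_i
λ_sys = 0.000475 + 0.0000925 + 0.0000657 + 0.0000265 + 0.0000896 + 0.0000664 = 8.1570e-04 /h
MTBF = 1 / λ_sys = 1230 h

1230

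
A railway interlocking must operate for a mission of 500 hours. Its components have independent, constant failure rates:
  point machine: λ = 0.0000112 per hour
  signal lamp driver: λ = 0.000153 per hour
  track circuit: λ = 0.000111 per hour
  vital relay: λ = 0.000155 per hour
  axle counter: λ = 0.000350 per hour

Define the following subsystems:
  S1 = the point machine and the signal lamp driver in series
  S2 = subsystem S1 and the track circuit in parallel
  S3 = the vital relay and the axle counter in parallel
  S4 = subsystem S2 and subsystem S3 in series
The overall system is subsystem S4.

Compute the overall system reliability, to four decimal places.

R(point machine) = exp(−0.0000112 × 500) = 0.994416
R(signal lamp driver) = exp(−0.000153 × 500) = 0.926353
R(track circuit) = exp(−0.000111 × 500) = 0.946012
R(vital relay) = exp(−0.000155 × 500) = 0.925427
R(axle counter) = exp(−0.000350 × 500) = 0.839457
Series (point machine and signal lamp driver): 0.994416 × 0.926353 = 0.921180
Parallel ([0.921180] and track circuit): 1 − (1 − 0.921180)(1 − 0.946012) = 0.995745
Parallel (vital relay and axle counter): 1 − (1 − 0.925427)(1 − 0.839457) = 0.988028
Series ([0.995745] and [0.988028]): 0.995745 × 0.988028 = 0.9838

0.9838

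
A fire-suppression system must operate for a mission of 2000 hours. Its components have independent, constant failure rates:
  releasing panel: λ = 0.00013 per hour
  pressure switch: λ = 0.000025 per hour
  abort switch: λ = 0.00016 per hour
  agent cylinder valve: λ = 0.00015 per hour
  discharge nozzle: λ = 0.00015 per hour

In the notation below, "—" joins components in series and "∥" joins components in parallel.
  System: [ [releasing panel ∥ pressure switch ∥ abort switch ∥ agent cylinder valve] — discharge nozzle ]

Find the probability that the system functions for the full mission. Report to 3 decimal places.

R(releasing panel) = exp(−0.00013 × 2000) = 0.77105
R(pressure switch) = exp(−0.000025 × 2000) = 0.95123
R(abort switch) = exp(−0.00016 × 2000) = 0.72615
R(agent cylinder valve) = exp(−0.00015 × 2000) = 0.74082
R(discharge nozzle) = exp(−0.00015 × 2000) = 0.74082
Parallel (releasing panel, pressure switch, abort switch, and agent cylinder valve): 1 − (1 − 0.77105)(1 − 0.95123)(1 − 0.72615)(1 − 0.74082) = 0.99921
Series ([0.99921] and discharge nozzle): 0.99921 × 0.74082 = 0.740

0.740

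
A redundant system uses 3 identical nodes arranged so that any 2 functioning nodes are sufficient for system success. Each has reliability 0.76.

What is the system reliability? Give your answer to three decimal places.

R = Σ_{i=2}^{3} C(3,i) p^i (1−p)^{3−i} with p = 0.76
C(3,2)·0.76^2·0.24^1 = 0.41587
C(3,3)·0.76^3·0.24^0 = 0.43898
Sum = 0.855

0.855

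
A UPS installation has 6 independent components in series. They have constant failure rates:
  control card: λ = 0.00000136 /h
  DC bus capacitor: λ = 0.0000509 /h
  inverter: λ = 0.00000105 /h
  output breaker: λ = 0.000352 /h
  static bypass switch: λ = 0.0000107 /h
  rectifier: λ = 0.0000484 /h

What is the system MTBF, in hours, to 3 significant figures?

Series of exponential components: λ_sys = Σ λ_i
λ_sys = 0.00000136 + 0.0000509 + 0.00000105 + 0.000352 + 0.0000107 + 0.0000484 = 4.6441e-04 /h
MTBF = 1 / λ_sys = 2150 h

2150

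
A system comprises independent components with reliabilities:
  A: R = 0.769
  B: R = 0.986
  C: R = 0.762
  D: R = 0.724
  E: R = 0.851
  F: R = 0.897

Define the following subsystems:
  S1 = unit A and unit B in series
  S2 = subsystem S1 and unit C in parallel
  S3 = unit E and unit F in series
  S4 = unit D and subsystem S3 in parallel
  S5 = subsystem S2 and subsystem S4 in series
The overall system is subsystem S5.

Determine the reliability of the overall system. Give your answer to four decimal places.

0.8809

Series (A and B): 0.769000 × 0.986000 = 0.758234
Parallel ([0.758234] and C): 1 − (1 − 0.758234)(1 − 0.762000) = 0.942460
Series (E and F): 0.851000 × 0.897000 = 0.763347
Parallel (D and [0.763347]): 1 − (1 − 0.724000)(1 − 0.763347) = 0.934684
Series ([0.942460] and [0.934684]): 0.942460 × 0.934684 = 0.8809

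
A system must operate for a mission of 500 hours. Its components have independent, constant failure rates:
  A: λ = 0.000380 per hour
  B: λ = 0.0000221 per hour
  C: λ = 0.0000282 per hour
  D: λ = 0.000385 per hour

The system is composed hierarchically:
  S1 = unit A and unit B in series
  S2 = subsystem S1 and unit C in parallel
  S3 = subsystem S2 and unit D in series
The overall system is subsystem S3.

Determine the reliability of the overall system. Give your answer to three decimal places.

0.823

R(A) = exp(−0.000380 × 500) = 0.82696
R(B) = exp(−0.0000221 × 500) = 0.98901
R(C) = exp(−0.0000282 × 500) = 0.98600
R(D) = exp(−0.000385 × 500) = 0.82489
Series (A and B): 0.82696 × 0.98901 = 0.81787
Parallel ([0.81787] and C): 1 − (1 − 0.81787)(1 − 0.98600) = 0.99745
Series ([0.99745] and D): 0.99745 × 0.82489 = 0.823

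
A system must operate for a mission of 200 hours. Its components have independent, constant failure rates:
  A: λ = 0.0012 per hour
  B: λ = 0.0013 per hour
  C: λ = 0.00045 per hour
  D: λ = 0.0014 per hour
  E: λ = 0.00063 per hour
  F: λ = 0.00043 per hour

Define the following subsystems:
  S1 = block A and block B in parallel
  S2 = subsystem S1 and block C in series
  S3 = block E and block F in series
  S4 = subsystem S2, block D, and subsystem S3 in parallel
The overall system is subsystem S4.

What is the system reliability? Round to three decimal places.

R(A) = exp(−0.0012 × 200) = 0.78663
R(B) = exp(−0.0013 × 200) = 0.77105
R(C) = exp(−0.00045 × 200) = 0.91393
R(D) = exp(−0.0014 × 200) = 0.75578
R(E) = exp(−0.00063 × 200) = 0.88161
R(F) = exp(−0.00043 × 200) = 0.91759
Parallel (A and B): 1 − (1 − 0.78663)(1 − 0.77105) = 0.95115
Series ([0.95115] and C): 0.95115 × 0.91393 = 0.86928
Series (E and F): 0.88161 × 0.91759 = 0.80896
Parallel ([0.86928], D, and [0.80896]): 1 − (1 − 0.86928)(1 − 0.75578)(1 − 0.80896) = 0.994

0.994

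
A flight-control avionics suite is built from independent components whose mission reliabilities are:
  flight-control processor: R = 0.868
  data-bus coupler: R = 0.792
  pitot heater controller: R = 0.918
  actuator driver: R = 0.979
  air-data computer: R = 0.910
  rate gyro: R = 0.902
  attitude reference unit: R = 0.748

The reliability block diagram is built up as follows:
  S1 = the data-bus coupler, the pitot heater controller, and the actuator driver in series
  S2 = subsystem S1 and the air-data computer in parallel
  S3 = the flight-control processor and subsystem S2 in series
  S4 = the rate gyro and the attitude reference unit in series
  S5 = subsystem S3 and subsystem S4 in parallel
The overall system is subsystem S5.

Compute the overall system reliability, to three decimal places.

Series (data-bus coupler, pitot heater controller, and actuator driver): 0.79200 × 0.91800 × 0.97900 = 0.71179
Parallel ([0.71179] and air-data computer): 1 − (1 − 0.71179)(1 − 0.91000) = 0.97406
Series (flight-control processor and [0.97406]): 0.86800 × 0.97406 = 0.84548
Series (rate gyro and attitude reference unit): 0.90200 × 0.74800 = 0.67470
Parallel ([0.84548] and [0.67470]): 1 − (1 − 0.84548)(1 − 0.67470) = 0.950

0.950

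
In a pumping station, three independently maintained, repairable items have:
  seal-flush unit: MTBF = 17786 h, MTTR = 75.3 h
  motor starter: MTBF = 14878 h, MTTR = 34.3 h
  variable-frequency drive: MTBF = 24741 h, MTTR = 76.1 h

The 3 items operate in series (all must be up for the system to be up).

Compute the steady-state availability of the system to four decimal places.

0.9904

A(seal-flush unit) = MTBF/(MTBF+MTTR) = 17786/(17786+75.3) = 0.995784
A(motor starter) = MTBF/(MTBF+MTTR) = 14878/(14878+34.3) = 0.997700
A(variable-frequency drive) = MTBF/(MTBF+MTTR) = 24741/(24741+76.1) = 0.996934
Series availability: 0.995784 × 0.997700 × 0.996934 = 0.9904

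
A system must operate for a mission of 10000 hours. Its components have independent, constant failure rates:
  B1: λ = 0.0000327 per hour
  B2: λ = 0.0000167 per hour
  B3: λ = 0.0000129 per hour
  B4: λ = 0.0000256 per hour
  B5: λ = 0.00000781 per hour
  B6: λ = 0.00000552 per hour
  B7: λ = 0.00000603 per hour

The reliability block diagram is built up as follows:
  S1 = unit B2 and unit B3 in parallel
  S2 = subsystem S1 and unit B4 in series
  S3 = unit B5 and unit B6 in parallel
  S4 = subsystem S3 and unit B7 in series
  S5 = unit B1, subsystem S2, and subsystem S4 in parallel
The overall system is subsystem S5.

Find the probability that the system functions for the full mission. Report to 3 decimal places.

0.996

R(B1) = exp(−0.0000327 × 10000) = 0.72108
R(B2) = exp(−0.0000167 × 10000) = 0.84620
R(B3) = exp(−0.0000129 × 10000) = 0.87897
R(B4) = exp(−0.0000256 × 10000) = 0.77414
R(B5) = exp(−0.00000781 × 10000) = 0.92487
R(B6) = exp(−0.00000552 × 10000) = 0.94630
R(B7) = exp(−0.00000603 × 10000) = 0.94148
Parallel (B2 and B3): 1 − (1 − 0.84620)(1 − 0.87897) = 0.98139
Series ([0.98139] and B4): 0.98139 × 0.77414 = 0.75973
Parallel (B5 and B6): 1 − (1 − 0.92487)(1 − 0.94630) = 0.99597
Series ([0.99597] and B7): 0.99597 × 0.94148 = 0.93769
Parallel (B1, [0.75973], and [0.93769]): 1 − (1 − 0.72108)(1 − 0.75973)(1 − 0.93769) = 0.996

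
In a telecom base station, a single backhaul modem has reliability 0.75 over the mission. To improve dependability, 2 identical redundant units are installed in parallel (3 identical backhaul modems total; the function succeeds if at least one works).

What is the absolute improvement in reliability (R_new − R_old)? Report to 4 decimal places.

0.2344

R_before = 0.75
R_after = 1 − (1 − 0.75)^3 = 0.9844
ΔR = 0.9844 − 0.75 = 0.2344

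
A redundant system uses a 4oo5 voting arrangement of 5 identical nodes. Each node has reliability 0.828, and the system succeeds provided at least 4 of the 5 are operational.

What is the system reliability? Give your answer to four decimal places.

R = Σ_{i=4}^{5} C(5,i) p^i (1−p)^{5−i} with p = 0.828
C(5,4)·0.828^4·0.172^1 = 0.404222
C(5,5)·0.828^5·0.172^0 = 0.389181
Sum = 0.7934

0.7934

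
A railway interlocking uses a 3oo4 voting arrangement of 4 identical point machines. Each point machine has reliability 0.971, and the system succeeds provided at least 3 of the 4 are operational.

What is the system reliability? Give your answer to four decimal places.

0.9951

R = Σ_{i=3}^{4} C(4,i) p^i (1−p)^{4−i} with p = 0.971
C(4,3)·0.971^3·0.029^1 = 0.106198
C(4,4)·0.971^4·0.029^0 = 0.888949
Sum = 0.9951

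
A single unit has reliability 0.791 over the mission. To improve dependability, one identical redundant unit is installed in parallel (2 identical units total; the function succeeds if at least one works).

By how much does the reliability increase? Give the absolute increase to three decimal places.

0.165

R_before = 0.791
R_after = 1 − (1 − 0.791)^2 = 0.956
ΔR = 0.956 − 0.791 = 0.165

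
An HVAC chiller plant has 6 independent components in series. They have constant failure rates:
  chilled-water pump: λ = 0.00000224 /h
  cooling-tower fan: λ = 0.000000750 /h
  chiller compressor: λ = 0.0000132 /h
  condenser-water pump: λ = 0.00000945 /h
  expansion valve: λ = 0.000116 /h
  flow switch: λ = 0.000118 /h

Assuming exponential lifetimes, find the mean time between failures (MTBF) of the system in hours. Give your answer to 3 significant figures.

Series of exponential components: λ_sys = Σ λ_i
λ_sys = 0.00000224 + 0.000000750 + 0.0000132 + 0.00000945 + 0.000116 + 0.000118 = 2.5964e-04 /h
MTBF = 1 / λ_sys = 3850 h

3850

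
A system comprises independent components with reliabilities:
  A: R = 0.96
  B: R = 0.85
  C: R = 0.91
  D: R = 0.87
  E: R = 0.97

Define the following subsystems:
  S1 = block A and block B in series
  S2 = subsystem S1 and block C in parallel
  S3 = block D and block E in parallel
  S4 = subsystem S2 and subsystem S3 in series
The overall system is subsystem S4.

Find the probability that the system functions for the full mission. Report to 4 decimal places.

Series (A and B): 0.960000 × 0.850000 = 0.816000
Parallel ([0.816000] and C): 1 − (1 − 0.816000)(1 − 0.910000) = 0.983440
Parallel (D and E): 1 − (1 − 0.870000)(1 − 0.970000) = 0.996100
Series ([0.983440] and [0.996100]): 0.983440 × 0.996100 = 0.9796

0.9796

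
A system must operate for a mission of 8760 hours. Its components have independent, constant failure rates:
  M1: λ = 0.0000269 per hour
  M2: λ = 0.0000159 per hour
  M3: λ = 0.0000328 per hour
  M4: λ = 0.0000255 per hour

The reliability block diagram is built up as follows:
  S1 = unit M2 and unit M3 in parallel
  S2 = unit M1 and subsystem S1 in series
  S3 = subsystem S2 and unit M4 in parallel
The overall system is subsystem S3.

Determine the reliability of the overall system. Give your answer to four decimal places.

R(M1) = exp(−0.0000269 × 8760) = 0.790062
R(M2) = exp(−0.0000159 × 8760) = 0.869981
R(M3) = exp(−0.0000328 × 8760) = 0.750266
R(M4) = exp(−0.0000255 × 8760) = 0.799811
Parallel (M2 and M3): 1 − (1 − 0.869981)(1 − 0.750266) = 0.967530
Series (M1 and [0.967530]): 0.790062 × 0.967530 = 0.764409
Parallel ([0.764409] and M4): 1 − (1 − 0.764409)(1 − 0.799811) = 0.9528

0.9528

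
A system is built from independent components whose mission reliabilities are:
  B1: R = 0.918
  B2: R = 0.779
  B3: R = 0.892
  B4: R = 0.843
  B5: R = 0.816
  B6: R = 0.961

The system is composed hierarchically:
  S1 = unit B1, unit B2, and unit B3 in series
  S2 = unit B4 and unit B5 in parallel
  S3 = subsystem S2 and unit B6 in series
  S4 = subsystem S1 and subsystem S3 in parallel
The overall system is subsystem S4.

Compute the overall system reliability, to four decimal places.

Series (B1, B2, and B3): 0.918000 × 0.779000 × 0.892000 = 0.637889
Parallel (B4 and B5): 1 − (1 − 0.843000)(1 − 0.816000) = 0.971112
Series ([0.971112] and B6): 0.971112 × 0.961000 = 0.933239
Parallel ([0.637889] and [0.933239]): 1 − (1 − 0.637889)(1 − 0.933239) = 0.9758

0.9758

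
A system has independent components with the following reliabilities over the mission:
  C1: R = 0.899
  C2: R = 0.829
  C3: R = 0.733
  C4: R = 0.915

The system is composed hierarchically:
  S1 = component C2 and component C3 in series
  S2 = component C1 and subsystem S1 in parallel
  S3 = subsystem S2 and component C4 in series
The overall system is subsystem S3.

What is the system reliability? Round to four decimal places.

Series (C2 and C3): 0.829000 × 0.733000 = 0.607657
Parallel (C1 and [0.607657]): 1 − (1 − 0.899000)(1 − 0.607657) = 0.960373
Series ([0.960373] and C4): 0.960373 × 0.915000 = 0.8787

0.8787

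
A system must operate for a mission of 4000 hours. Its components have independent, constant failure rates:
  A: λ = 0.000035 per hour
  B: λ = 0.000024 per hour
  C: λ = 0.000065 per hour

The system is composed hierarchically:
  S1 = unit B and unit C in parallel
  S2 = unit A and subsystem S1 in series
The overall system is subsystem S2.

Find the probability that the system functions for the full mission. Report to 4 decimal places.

R(A) = exp(−0.000035 × 4000) = 0.869358
R(B) = exp(−0.000024 × 4000) = 0.908464
R(C) = exp(−0.000065 × 4000) = 0.771052
Parallel (B and C): 1 − (1 − 0.908464)(1 − 0.771052) = 0.979043
Series (A and [0.979043]): 0.869358 × 0.979043 = 0.8511

0.8511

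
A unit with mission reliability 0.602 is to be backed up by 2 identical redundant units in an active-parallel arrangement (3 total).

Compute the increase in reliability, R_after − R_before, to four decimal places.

0.3350

R_before = 0.602
R_after = 1 − (1 − 0.602)^3 = 0.9370
ΔR = 0.9370 − 0.602 = 0.3350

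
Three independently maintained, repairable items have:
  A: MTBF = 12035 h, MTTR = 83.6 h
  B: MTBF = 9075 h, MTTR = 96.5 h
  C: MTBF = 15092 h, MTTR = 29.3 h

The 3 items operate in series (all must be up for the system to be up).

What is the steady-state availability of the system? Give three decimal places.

A(A) = MTBF/(MTBF+MTTR) = 12035/(12035+83.6) = 0.993102
A(B) = MTBF/(MTBF+MTTR) = 9075/(9075+96.5) = 0.989478
A(C) = MTBF/(MTBF+MTTR) = 15092/(15092+29.3) = 0.998062
Series availability: 0.993102 × 0.989478 × 0.998062 = 0.981

0.981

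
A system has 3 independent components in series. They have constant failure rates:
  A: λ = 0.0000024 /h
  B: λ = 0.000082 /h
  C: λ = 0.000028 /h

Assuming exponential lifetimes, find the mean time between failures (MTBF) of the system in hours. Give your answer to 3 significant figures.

Series of exponential components: λ_sys = Σ λ_i
λ_sys = 0.0000024 + 0.000082 + 0.000028 = 1.1240e-04 /h
MTBF = 1 / λ_sys = 8900 h

8900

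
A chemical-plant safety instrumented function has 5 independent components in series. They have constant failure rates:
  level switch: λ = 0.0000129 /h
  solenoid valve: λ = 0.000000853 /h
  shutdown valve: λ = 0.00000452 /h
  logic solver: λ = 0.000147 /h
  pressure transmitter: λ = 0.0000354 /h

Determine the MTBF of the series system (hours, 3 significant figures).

Series of exponential components: λ_sys = Σ λ_i
λ_sys = 0.0000129 + 0.000000853 + 0.00000452 + 0.000147 + 0.0000354 = 2.0067e-04 /h
MTBF = 1 / λ_sys = 4980 h

4980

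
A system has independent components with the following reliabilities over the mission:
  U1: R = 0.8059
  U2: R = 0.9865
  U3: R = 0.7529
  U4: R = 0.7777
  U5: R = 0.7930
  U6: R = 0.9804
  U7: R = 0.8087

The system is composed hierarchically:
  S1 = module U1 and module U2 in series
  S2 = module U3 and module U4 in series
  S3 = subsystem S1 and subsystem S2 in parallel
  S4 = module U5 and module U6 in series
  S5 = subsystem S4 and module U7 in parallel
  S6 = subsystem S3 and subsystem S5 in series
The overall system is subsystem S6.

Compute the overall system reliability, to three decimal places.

Series (U1 and U2): 0.80590 × 0.98650 = 0.79502
Series (U3 and U4): 0.75290 × 0.77770 = 0.58553
Parallel ([0.79502] and [0.58553]): 1 − (1 − 0.79502)(1 − 0.58553) = 0.91504
Series (U5 and U6): 0.79300 × 0.98040 = 0.77746
Parallel ([0.77746] and U7): 1 − (1 − 0.77746)(1 − 0.80870) = 0.95743
Series ([0.91504] and [0.95743]): 0.91504 × 0.95743 = 0.876

0.876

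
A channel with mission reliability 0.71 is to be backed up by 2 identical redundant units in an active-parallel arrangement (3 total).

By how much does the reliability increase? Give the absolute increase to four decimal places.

R_before = 0.71
R_after = 1 − (1 − 0.71)^3 = 0.9756
ΔR = 0.9756 − 0.71 = 0.2656

0.2656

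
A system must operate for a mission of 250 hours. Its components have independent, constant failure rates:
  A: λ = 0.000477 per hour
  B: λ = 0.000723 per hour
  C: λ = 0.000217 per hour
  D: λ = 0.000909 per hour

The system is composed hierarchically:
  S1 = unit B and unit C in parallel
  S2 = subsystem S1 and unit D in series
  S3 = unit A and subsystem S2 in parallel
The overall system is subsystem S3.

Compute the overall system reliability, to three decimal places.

0.976

R(A) = exp(−0.000477 × 250) = 0.88759
R(B) = exp(−0.000723 × 250) = 0.83464
R(C) = exp(−0.000217 × 250) = 0.94720
R(D) = exp(−0.000909 × 250) = 0.79672
Parallel (B and C): 1 − (1 − 0.83464)(1 − 0.94720) = 0.99127
Series ([0.99127] and D): 0.99127 × 0.79672 = 0.78976
Parallel (A and [0.78976]): 1 − (1 − 0.88759)(1 − 0.78976) = 0.976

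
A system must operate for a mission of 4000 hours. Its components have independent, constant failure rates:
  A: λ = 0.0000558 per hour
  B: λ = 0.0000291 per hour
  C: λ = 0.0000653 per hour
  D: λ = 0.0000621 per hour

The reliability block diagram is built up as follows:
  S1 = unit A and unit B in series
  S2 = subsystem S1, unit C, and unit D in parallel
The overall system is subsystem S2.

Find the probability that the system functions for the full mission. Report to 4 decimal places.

0.9854

R(A) = exp(−0.0000558 × 4000) = 0.799955
R(B) = exp(−0.0000291 × 4000) = 0.890119
R(C) = exp(−0.0000653 × 4000) = 0.770127
R(D) = exp(−0.0000621 × 4000) = 0.780048
Series (A and B): 0.799955 × 0.890119 = 0.712055
Parallel ([0.712055], C, and D): 1 − (1 − 0.712055)(1 − 0.770127)(1 − 0.780048) = 0.9854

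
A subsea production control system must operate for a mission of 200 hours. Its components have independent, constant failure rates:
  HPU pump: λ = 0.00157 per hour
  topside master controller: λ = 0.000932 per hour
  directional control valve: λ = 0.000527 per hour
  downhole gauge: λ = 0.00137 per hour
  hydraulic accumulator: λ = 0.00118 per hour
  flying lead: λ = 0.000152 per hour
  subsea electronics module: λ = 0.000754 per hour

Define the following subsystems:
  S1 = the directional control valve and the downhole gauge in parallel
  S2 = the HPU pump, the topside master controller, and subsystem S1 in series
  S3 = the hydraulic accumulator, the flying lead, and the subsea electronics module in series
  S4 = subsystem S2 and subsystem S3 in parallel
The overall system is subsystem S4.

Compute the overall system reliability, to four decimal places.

0.8607

R(HPU pump) = exp(−0.00157 × 200) = 0.730519
R(topside master controller) = exp(−0.000932 × 200) = 0.829942
R(directional control valve) = exp(−0.000527 × 200) = 0.899964
R(downhole gauge) = exp(−0.00137 × 200) = 0.760332
R(hydraulic accumulator) = exp(−0.00118 × 200) = 0.789781
R(flying lead) = exp(−0.000152 × 200) = 0.970057
R(subsea electronics module) = exp(−0.000754 × 200) = 0.860020
Parallel (directional control valve and downhole gauge): 1 − (1 − 0.899964)(1 − 0.760332) = 0.976025
Series (HPU pump, topside master controller, and [0.976025]): 0.730519 × 0.829942 × 0.976025 = 0.591753
Series (hydraulic accumulator, flying lead, and subsea electronics module): 0.789781 × 0.970057 × 0.860020 = 0.658889
Parallel ([0.591753] and [0.658889]): 1 − (1 − 0.591753)(1 − 0.658889) = 0.8607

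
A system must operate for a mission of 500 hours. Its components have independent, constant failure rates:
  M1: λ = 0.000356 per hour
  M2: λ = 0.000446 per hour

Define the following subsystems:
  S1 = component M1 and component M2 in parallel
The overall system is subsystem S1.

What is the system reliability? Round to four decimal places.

0.9674

R(M1) = exp(−0.000356 × 500) = 0.836942
R(M2) = exp(−0.000446 × 500) = 0.800115
Parallel (M1 and M2): 1 − (1 − 0.836942)(1 − 0.800115) = 0.9674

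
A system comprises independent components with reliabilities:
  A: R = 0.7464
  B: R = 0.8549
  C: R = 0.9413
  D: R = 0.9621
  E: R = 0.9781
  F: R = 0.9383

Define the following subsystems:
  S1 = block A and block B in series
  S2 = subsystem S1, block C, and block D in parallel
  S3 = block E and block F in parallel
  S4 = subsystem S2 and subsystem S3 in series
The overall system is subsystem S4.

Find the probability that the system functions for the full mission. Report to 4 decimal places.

0.9978

Series (A and B): 0.746400 × 0.854900 = 0.638097
Parallel ([0.638097], C, and D): 1 − (1 − 0.638097)(1 − 0.941300)(1 − 0.962100) = 0.999195
Parallel (E and F): 1 − (1 − 0.978100)(1 − 0.938300) = 0.998649
Series ([0.999195] and [0.998649]): 0.999195 × 0.998649 = 0.9978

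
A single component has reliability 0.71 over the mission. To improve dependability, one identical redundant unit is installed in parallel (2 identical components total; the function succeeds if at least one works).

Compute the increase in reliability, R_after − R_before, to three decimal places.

0.206

R_before = 0.71
R_after = 1 − (1 − 0.71)^2 = 0.916
ΔR = 0.916 − 0.71 = 0.206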